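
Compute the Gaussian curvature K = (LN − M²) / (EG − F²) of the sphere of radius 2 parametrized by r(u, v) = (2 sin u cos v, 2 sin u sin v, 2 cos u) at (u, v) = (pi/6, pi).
K = 1/4

Coefficients of the first fundamental form: E = 4, F = 0, G = 4*sin(u)^2.
Coefficients of the second fundamental form: L = -2*sin(u)/Abs(sin(u)), M = 0, N = -2*sin(u)^3/Abs(sin(u)).
Assemble K = (LN − M²)/(EG − F²) = 1/4. At (u, v) = (pi/6, pi): K = 1/4.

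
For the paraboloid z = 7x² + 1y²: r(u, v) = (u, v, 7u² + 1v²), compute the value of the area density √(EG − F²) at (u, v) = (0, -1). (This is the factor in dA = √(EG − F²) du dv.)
√(EG − F²)|_{(0, -1)} = sqrt(5)

E = 196*u^2 + 1, F = 28*u*v, G = 4*v^2 + 1, so EG − F² = 196*u^2 + 4*v^2 + 1. Taking the positive square root: √(EG − F²) = sqrt(196*u^2 + 4*v^2 + 1). At (u, v) = (0, -1): sqrt(5).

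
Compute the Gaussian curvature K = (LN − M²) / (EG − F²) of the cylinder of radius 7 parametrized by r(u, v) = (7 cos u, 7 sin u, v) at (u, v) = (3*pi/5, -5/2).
K = 0

Coefficients of the first fundamental form: E = 49, F = 0, G = 1.
Coefficients of the second fundamental form: L = -7, M = 0, N = 0.
Assemble K = (LN − M²)/(EG − F²) = 0. At (u, v) = (3*pi/5, -5/2): K = 0.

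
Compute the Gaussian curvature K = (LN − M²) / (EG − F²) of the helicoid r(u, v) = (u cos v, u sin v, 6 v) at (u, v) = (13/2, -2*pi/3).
K = -576/97969

Coefficients of the first fundamental form: E = 1, F = 0, G = u^2 + 36.
Coefficients of the second fundamental form: L = 0, M = -6/sqrt(u^2 + 36), N = 0.
Assemble K = (LN − M²)/(EG − F²) = -36/(u^2 + 36)^2. At (u, v) = (13/2, -2*pi/3): K = -576/97969.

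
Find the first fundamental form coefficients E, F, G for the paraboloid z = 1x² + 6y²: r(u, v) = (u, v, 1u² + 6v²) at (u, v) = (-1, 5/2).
E = 5;  F = -60;  G = 901

Partials: r_u = (1, 0, 2*u), r_v = (0, 1, 12*v). As functions of (u, v):
  E = r_u · r_u = 4*u^2 + 1,
  F = r_u · r_v = 24*u*v,
  G = r_v · r_v = 144*v^2 + 1.
Evaluating at (u, v) = (-1, 5/2): E = 5, F = -60, G = 901.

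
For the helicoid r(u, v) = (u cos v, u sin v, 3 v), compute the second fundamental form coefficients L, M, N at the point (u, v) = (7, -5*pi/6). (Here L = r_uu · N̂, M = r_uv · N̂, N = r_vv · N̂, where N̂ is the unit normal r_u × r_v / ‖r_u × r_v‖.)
L = 0;  M = -3*sqrt(58)/58;  N = 0

Compute the unit normal N̂(u, v) = (3*sin(v)/sqrt(u^2 + 9), -3*cos(v)/sqrt(u^2 + 9), u/sqrt(u^2 + 9)), and the second partials r_uu, r_uv, r_vv. Take dot products:
  L(u, v) = r_uu · N̂ = 0,
  M(u, v) = r_uv · N̂ = -3/sqrt(u^2 + 9),
  N(u, v) = r_vv · N̂ = 0.
Evaluating at (u, v) = (7, -5*pi/6):
  L = 0, M = -3*sqrt(58)/58, N = 0.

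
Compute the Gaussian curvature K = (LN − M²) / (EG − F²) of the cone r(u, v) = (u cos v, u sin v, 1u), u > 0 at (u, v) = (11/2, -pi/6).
K = 0

Coefficients of the first fundamental form: E = 2, F = 0, G = u^2.
Coefficients of the second fundamental form: L = 0, M = 0, N = sqrt(2)*u^2/(2*Abs(u)).
Assemble K = (LN − M²)/(EG − F²) = 0. At (u, v) = (11/2, -pi/6): K = 0.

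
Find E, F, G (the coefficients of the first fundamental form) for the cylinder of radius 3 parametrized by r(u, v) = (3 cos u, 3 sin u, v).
E = 9;  F = 0;  G = 1

Compute partials: r_u = (-3*sin(u), 3*cos(u), 0), r_v = (0, 0, 1). Then
  E = r_u · r_u = 9,
  F = r_u · r_v = 0,
  G = r_v · r_v = 1.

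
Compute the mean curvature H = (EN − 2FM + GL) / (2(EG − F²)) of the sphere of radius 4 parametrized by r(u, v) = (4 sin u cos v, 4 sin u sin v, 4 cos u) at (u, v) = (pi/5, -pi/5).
H = -1/4

With E = 16, F = 0, G = 16*sin(u)^2, L = -4*sin(u)/Abs(sin(u)), M = 0, N = -4*sin(u)^3/Abs(sin(u)), assemble
  H = (EN − 2FM + GL) / (2(EG − F²)) = -sin(u)/(4*Abs(sin(u))).
At (u, v) = (pi/5, -pi/5): H = -1/4.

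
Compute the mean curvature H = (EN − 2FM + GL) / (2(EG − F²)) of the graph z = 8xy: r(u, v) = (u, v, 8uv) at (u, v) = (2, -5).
H = 5120*sqrt(1857)/3448449

With E = 64*v^2 + 1, F = 64*u*v, G = 64*u^2 + 1, L = 0, M = 8/sqrt(64*u^2 + 64*v^2 + 1), N = 0, assemble
  H = (EN − 2FM + GL) / (2(EG − F²)) = -512*u*v/(64*u^2 + 64*v^2 + 1)^(3/2).
At (u, v) = (2, -5): H = 5120*sqrt(1857)/3448449.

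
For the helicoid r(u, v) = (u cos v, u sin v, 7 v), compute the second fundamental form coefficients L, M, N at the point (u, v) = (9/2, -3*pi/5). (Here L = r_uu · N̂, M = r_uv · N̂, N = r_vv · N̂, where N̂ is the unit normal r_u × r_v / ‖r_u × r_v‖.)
L = 0;  M = -14*sqrt(277)/277;  N = 0

Compute the unit normal N̂(u, v) = (7*sin(v)/sqrt(u^2 + 49), -7*cos(v)/sqrt(u^2 + 49), u/sqrt(u^2 + 49)), and the second partials r_uu, r_uv, r_vv. Take dot products:
  L(u, v) = r_uu · N̂ = 0,
  M(u, v) = r_uv · N̂ = -7/sqrt(u^2 + 49),
  N(u, v) = r_vv · N̂ = 0.
Evaluating at (u, v) = (9/2, -3*pi/5):
  L = 0, M = -14*sqrt(277)/277, N = 0.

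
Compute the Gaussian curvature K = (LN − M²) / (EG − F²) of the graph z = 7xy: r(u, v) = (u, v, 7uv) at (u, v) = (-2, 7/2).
K = -784/10169721

Coefficients of the first fundamental form: E = 49*v^2 + 1, F = 49*u*v, G = 49*u^2 + 1.
Coefficients of the second fundamental form: L = 0, M = 7/sqrt(49*u^2 + 49*v^2 + 1), N = 0.
Assemble K = (LN − M²)/(EG − F²) = -49/(2401*u^4 + 4802*u^2*v^2 + 98*u^2 + 2401*v^4 + 98*v^2 + 1). At (u, v) = (-2, 7/2): K = -784/10169721.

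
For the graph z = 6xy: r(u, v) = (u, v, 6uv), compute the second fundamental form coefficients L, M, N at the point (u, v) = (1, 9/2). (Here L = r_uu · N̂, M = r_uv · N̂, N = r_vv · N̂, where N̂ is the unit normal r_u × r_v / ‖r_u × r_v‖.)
L = 0;  M = 3*sqrt(766)/383;  N = 0

Compute the unit normal N̂(u, v) = (-6*v/sqrt(36*u^2 + 36*v^2 + 1), -6*u/sqrt(36*u^2 + 36*v^2 + 1), 1/sqrt(36*u^2 + 36*v^2 + 1)), and the second partials r_uu, r_uv, r_vv. Take dot products:
  L(u, v) = r_uu · N̂ = 0,
  M(u, v) = r_uv · N̂ = 6/sqrt(36*u^2 + 36*v^2 + 1),
  N(u, v) = r_vv · N̂ = 0.
Evaluating at (u, v) = (1, 9/2):
  L = 0, M = 3*sqrt(766)/383, N = 0.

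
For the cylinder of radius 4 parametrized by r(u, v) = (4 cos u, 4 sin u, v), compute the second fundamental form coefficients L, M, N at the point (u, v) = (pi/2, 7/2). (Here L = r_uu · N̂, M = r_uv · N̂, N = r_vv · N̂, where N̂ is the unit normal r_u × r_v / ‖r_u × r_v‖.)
L = -4;  M = 0;  N = 0

Compute the unit normal N̂(u, v) = (cos(u), sin(u), 0), and the second partials r_uu, r_uv, r_vv. Take dot products:
  L(u, v) = r_uu · N̂ = -4,
  M(u, v) = r_uv · N̂ = 0,
  N(u, v) = r_vv · N̂ = 0.
Evaluating at (u, v) = (pi/2, 7/2):
  L = -4, M = 0, N = 0.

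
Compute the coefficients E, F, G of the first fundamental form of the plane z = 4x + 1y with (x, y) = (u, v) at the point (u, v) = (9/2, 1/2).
E = 17;  F = 4;  G = 2

Partials: r_u = (1, 0, 4), r_v = (0, 1, 1). As functions of (u, v):
  E = r_u · r_u = 17,
  F = r_u · r_v = 4,
  G = r_v · r_v = 2.
Evaluating at (u, v) = (9/2, 1/2): E = 17, F = 4, G = 2.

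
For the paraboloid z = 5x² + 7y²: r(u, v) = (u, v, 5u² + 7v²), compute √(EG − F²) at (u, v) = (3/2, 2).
√(EG − F²)|_{(3/2, 2)} = sqrt(1010)

E = 100*u^2 + 1, F = 140*u*v, G = 196*v^2 + 1; EG − F² = 100*u^2 + 196*v^2 + 1; √(EG − F²) = sqrt(100*u^2 + 196*v^2 + 1). At the given point: sqrt(1010).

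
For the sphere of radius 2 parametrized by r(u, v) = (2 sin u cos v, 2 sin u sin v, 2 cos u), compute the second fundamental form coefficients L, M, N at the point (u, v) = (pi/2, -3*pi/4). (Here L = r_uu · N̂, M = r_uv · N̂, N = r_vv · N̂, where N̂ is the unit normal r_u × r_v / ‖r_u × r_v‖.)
L = -2;  M = 0;  N = -2

Compute the unit normal N̂(u, v) = (sin(u)^2*cos(v)/Abs(sin(u)), sin(u)^2*sin(v)/Abs(sin(u)), sin(2*u)/(2*Abs(sin(u)))), and the second partials r_uu, r_uv, r_vv. Take dot products:
  L(u, v) = r_uu · N̂ = -2*sin(u)/Abs(sin(u)),
  M(u, v) = r_uv · N̂ = 0,
  N(u, v) = r_vv · N̂ = -2*sin(u)^3/Abs(sin(u)).
Evaluating at (u, v) = (pi/2, -3*pi/4):
  L = -2, M = 0, N = -2.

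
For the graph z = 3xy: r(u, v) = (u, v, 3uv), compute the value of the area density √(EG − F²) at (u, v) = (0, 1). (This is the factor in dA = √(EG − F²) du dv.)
√(EG − F²)|_{(0, 1)} = sqrt(10)

E = 9*v^2 + 1, F = 9*u*v, G = 9*u^2 + 1, so EG − F² = 9*u^2 + 9*v^2 + 1. Taking the positive square root: √(EG − F²) = sqrt(9*u^2 + 9*v^2 + 1). At (u, v) = (0, 1): sqrt(10).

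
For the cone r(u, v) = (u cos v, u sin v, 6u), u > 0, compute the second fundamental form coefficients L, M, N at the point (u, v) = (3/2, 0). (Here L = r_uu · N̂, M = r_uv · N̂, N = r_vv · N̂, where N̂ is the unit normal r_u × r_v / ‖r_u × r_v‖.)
L = 0;  M = 0;  N = 9*sqrt(37)/37

Compute the unit normal N̂(u, v) = (-6*sqrt(37)*u*cos(v)/(37*Abs(u)), -6*sqrt(37)*u*sin(v)/(37*Abs(u)), sqrt(37)*u/(37*Abs(u))), and the second partials r_uu, r_uv, r_vv. Take dot products:
  L(u, v) = r_uu · N̂ = 0,
  M(u, v) = r_uv · N̂ = 0,
  N(u, v) = r_vv · N̂ = 6*sqrt(37)*u^2/(37*Abs(u)).
Evaluating at (u, v) = (3/2, 0):
  L = 0, M = 0, N = 9*sqrt(37)/37.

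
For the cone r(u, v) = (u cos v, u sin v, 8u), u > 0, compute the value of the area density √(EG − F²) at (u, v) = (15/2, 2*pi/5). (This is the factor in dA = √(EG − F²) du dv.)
√(EG − F²)|_{(15/2, 2*pi/5)} = 15*sqrt(65)/2

E = 65, F = 0, G = u^2, so EG − F² = 65*u^2. Taking the positive square root: √(EG − F²) = sqrt(65)*Abs(u). At (u, v) = (15/2, 2*pi/5): 15*sqrt(65)/2.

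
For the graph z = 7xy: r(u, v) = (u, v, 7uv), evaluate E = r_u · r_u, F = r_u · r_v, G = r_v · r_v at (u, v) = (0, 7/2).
E = 2405/4;  F = 0;  G = 1

Partials: r_u = (1, 0, 7*v), r_v = (0, 1, 7*u). As functions of (u, v):
  E = r_u · r_u = 49*v^2 + 1,
  F = r_u · r_v = 49*u*v,
  G = r_v · r_v = 49*u^2 + 1.
Evaluating at (u, v) = (0, 7/2): E = 2405/4, F = 0, G = 1.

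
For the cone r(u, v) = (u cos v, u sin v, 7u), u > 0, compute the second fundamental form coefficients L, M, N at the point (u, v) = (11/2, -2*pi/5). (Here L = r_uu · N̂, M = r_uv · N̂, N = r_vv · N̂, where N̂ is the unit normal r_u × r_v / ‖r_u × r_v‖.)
L = 0;  M = 0;  N = 77*sqrt(2)/20

Compute the unit normal N̂(u, v) = (-7*sqrt(2)*u*cos(v)/(10*Abs(u)), -7*sqrt(2)*u*sin(v)/(10*Abs(u)), sqrt(2)*u/(10*Abs(u))), and the second partials r_uu, r_uv, r_vv. Take dot products:
  L(u, v) = r_uu · N̂ = 0,
  M(u, v) = r_uv · N̂ = 0,
  N(u, v) = r_vv · N̂ = 7*sqrt(2)*u^2/(10*Abs(u)).
Evaluating at (u, v) = (11/2, -2*pi/5):
  L = 0, M = 0, N = 77*sqrt(2)/20.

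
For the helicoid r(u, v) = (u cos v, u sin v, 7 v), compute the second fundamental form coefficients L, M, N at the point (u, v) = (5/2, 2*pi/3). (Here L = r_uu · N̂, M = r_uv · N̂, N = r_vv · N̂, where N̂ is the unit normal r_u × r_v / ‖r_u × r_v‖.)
L = 0;  M = -14*sqrt(221)/221;  N = 0

Compute the unit normal N̂(u, v) = (7*sin(v)/sqrt(u^2 + 49), -7*cos(v)/sqrt(u^2 + 49), u/sqrt(u^2 + 49)), and the second partials r_uu, r_uv, r_vv. Take dot products:
  L(u, v) = r_uu · N̂ = 0,
  M(u, v) = r_uv · N̂ = -7/sqrt(u^2 + 49),
  N(u, v) = r_vv · N̂ = 0.
Evaluating at (u, v) = (5/2, 2*pi/3):
  L = 0, M = -14*sqrt(221)/221, N = 0.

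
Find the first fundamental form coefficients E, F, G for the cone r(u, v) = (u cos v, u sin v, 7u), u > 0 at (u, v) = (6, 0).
E = 50;  F = 0;  G = 36

Partials: r_u = (cos(v), sin(v), 7), r_v = (-u*sin(v), u*cos(v), 0). As functions of (u, v):
  E = r_u · r_u = 50,
  F = r_u · r_v = 0,
  G = r_v · r_v = u^2.
Evaluating at (u, v) = (6, 0): E = 50, F = 0, G = 36.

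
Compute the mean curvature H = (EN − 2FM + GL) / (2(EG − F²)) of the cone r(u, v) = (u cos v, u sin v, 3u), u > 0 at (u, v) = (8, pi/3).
H = 3*sqrt(10)/160

With E = 10, F = 0, G = u^2, L = 0, M = 0, N = 3*sqrt(10)*u^2/(10*Abs(u)), assemble
  H = (EN − 2FM + GL) / (2(EG − F²)) = 3*sqrt(10)/(20*Abs(u)).
At (u, v) = (8, pi/3): H = 3*sqrt(10)/160.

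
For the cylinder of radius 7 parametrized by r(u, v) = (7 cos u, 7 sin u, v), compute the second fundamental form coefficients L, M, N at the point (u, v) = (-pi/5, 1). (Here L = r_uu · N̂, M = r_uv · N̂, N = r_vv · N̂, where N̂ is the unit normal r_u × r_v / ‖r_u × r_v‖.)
L = -7;  M = 0;  N = 0

Compute the unit normal N̂(u, v) = (cos(u), sin(u), 0), and the second partials r_uu, r_uv, r_vv. Take dot products:
  L(u, v) = r_uu · N̂ = -7,
  M(u, v) = r_uv · N̂ = 0,
  N(u, v) = r_vv · N̂ = 0.
Evaluating at (u, v) = (-pi/5, 1):
  L = -7, M = 0, N = 0.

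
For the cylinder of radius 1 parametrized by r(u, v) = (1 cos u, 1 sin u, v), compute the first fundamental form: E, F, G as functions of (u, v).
E = 1;  F = 0;  G = 1

Compute partials: r_u = (-sin(u), cos(u), 0), r_v = (0, 0, 1). Then
  E = r_u · r_u = 1,
  F = r_u · r_v = 0,
  G = r_v · r_v = 1.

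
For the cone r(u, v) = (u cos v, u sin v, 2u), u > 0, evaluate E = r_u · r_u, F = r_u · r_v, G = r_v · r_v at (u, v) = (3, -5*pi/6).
E = 5;  F = 0;  G = 9

Partials: r_u = (cos(v), sin(v), 2), r_v = (-u*sin(v), u*cos(v), 0). As functions of (u, v):
  E = r_u · r_u = 5,
  F = r_u · r_v = 0,
  G = r_v · r_v = u^2.
Evaluating at (u, v) = (3, -5*pi/6): E = 5, F = 0, G = 9.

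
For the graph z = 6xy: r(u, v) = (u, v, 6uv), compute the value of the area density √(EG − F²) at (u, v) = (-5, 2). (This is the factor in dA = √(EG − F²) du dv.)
√(EG − F²)|_{(-5, 2)} = sqrt(1045)

E = 36*v^2 + 1, F = 36*u*v, G = 36*u^2 + 1, so EG − F² = 36*u^2 + 36*v^2 + 1. Taking the positive square root: √(EG − F²) = sqrt(36*u^2 + 36*v^2 + 1). At (u, v) = (-5, 2): sqrt(1045).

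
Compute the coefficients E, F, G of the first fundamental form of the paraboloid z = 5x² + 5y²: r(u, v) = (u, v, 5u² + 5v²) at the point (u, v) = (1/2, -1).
E = 26;  F = -50;  G = 101

Partials: r_u = (1, 0, 10*u), r_v = (0, 1, 10*v). As functions of (u, v):
  E = r_u · r_u = 100*u^2 + 1,
  F = r_u · r_v = 100*u*v,
  G = r_v · r_v = 100*v^2 + 1.
Evaluating at (u, v) = (1/2, -1): E = 26, F = -50, G = 101.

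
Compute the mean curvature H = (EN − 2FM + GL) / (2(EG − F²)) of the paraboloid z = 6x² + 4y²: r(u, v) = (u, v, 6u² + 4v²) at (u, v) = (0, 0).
H = 10

With E = 144*u^2 + 1, F = 96*u*v, G = 64*v^2 + 1, L = 12/sqrt(144*u^2 + 64*v^2 + 1), M = 0, N = 8/sqrt(144*u^2 + 64*v^2 + 1), assemble
  H = (EN − 2FM + GL) / (2(EG − F²)) = 2*(288*u^2 + 192*v^2 + 5)/(144*u^2 + 64*v^2 + 1)^(3/2).
At (u, v) = (0, 0): H = 10.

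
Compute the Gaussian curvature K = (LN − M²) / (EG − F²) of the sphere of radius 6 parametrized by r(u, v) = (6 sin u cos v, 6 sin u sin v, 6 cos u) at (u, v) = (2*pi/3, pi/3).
K = 1/36

Coefficients of the first fundamental form: E = 36, F = 0, G = 36*sin(u)^2.
Coefficients of the second fundamental form: L = -6*sin(u)/Abs(sin(u)), M = 0, N = -6*sin(u)^3/Abs(sin(u)).
Assemble K = (LN − M²)/(EG − F²) = 1/36. At (u, v) = (2*pi/3, pi/3): K = 1/36.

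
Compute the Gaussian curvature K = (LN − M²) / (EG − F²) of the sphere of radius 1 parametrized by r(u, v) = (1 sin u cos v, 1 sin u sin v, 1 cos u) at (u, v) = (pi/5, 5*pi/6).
K = 1

Coefficients of the first fundamental form: E = 1, F = 0, G = sin(u)^2.
Coefficients of the second fundamental form: L = -sin(u)/Abs(sin(u)), M = 0, N = -sin(u)^3/Abs(sin(u)).
Assemble K = (LN − M²)/(EG − F²) = 1. At (u, v) = (pi/5, 5*pi/6): K = 1.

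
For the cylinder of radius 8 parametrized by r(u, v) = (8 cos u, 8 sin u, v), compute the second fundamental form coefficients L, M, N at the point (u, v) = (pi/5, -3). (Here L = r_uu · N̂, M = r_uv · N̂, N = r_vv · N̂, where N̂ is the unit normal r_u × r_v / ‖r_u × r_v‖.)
L = -8;  M = 0;  N = 0

Compute the unit normal N̂(u, v) = (cos(u), sin(u), 0), and the second partials r_uu, r_uv, r_vv. Take dot products:
  L(u, v) = r_uu · N̂ = -8,
  M(u, v) = r_uv · N̂ = 0,
  N(u, v) = r_vv · N̂ = 0.
Evaluating at (u, v) = (pi/5, -3):
  L = -8, M = 0, N = 0.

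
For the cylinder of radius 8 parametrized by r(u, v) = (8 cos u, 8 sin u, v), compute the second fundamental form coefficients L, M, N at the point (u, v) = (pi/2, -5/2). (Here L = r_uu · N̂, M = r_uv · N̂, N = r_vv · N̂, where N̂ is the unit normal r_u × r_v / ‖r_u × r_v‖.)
L = -8;  M = 0;  N = 0

Compute the unit normal N̂(u, v) = (cos(u), sin(u), 0), and the second partials r_uu, r_uv, r_vv. Take dot products:
  L(u, v) = r_uu · N̂ = -8,
  M(u, v) = r_uv · N̂ = 0,
  N(u, v) = r_vv · N̂ = 0.
Evaluating at (u, v) = (pi/2, -5/2):
  L = -8, M = 0, N = 0.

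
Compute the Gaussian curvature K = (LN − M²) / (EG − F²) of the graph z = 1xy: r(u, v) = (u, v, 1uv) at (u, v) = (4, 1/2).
K = -16/4761

Coefficients of the first fundamental form: E = v^2 + 1, F = u*v, G = u^2 + 1.
Coefficients of the second fundamental form: L = 0, M = 1/sqrt(u^2 + v^2 + 1), N = 0.
Assemble K = (LN − M²)/(EG − F²) = 1/((u^2*v^2 - (u^2 + 1)*(v^2 + 1))*(u^2 + v^2 + 1)). At (u, v) = (4, 1/2): K = -16/4761.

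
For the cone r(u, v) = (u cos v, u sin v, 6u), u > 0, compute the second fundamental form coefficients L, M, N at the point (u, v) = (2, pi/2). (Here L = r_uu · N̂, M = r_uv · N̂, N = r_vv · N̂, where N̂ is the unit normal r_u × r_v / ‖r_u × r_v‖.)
L = 0;  M = 0;  N = 12*sqrt(37)/37

Compute the unit normal N̂(u, v) = (-6*sqrt(37)*u*cos(v)/(37*Abs(u)), -6*sqrt(37)*u*sin(v)/(37*Abs(u)), sqrt(37)*u/(37*Abs(u))), and the second partials r_uu, r_uv, r_vv. Take dot products:
  L(u, v) = r_uu · N̂ = 0,
  M(u, v) = r_uv · N̂ = 0,
  N(u, v) = r_vv · N̂ = 6*sqrt(37)*u^2/(37*Abs(u)).
Evaluating at (u, v) = (2, pi/2):
  L = 0, M = 0, N = 12*sqrt(37)/37.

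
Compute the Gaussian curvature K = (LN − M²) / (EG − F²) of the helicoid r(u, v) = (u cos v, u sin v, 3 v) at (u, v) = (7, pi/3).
K = -9/3364

Coefficients of the first fundamental form: E = 1, F = 0, G = u^2 + 9.
Coefficients of the second fundamental form: L = 0, M = -3/sqrt(u^2 + 9), N = 0.
Assemble K = (LN − M²)/(EG − F²) = -9/(u^2 + 9)^2. At (u, v) = (7, pi/3): K = -9/3364.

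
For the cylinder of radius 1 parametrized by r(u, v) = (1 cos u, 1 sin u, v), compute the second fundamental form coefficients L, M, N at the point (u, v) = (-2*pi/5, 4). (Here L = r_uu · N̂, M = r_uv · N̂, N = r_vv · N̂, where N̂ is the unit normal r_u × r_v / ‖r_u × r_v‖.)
L = -1;  M = 0;  N = 0

Compute the unit normal N̂(u, v) = (cos(u), sin(u), 0), and the second partials r_uu, r_uv, r_vv. Take dot products:
  L(u, v) = r_uu · N̂ = -1,
  M(u, v) = r_uv · N̂ = 0,
  N(u, v) = r_vv · N̂ = 0.
Evaluating at (u, v) = (-2*pi/5, 4):
  L = -1, M = 0, N = 0.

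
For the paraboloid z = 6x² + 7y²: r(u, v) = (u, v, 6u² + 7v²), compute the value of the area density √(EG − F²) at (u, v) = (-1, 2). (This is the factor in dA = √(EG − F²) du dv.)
√(EG − F²)|_{(-1, 2)} = sqrt(929)

E = 144*u^2 + 1, F = 168*u*v, G = 196*v^2 + 1, so EG − F² = 144*u^2 + 196*v^2 + 1. Taking the positive square root: √(EG − F²) = sqrt(144*u^2 + 196*v^2 + 1). At (u, v) = (-1, 2): sqrt(929).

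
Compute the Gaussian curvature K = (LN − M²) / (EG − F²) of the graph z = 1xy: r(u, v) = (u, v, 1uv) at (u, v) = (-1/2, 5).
K = -16/11025

Coefficients of the first fundamental form: E = v^2 + 1, F = u*v, G = u^2 + 1.
Coefficients of the second fundamental form: L = 0, M = 1/sqrt(u^2 + v^2 + 1), N = 0.
Assemble K = (LN − M²)/(EG − F²) = 1/((u^2*v^2 - (u^2 + 1)*(v^2 + 1))*(u^2 + v^2 + 1)). At (u, v) = (-1/2, 5): K = -16/11025.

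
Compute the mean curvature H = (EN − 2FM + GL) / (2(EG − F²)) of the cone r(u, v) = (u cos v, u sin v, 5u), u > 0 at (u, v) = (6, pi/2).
H = 5*sqrt(26)/312

With E = 26, F = 0, G = u^2, L = 0, M = 0, N = 5*sqrt(26)*u^2/(26*Abs(u)), assemble
  H = (EN − 2FM + GL) / (2(EG − F²)) = 5*sqrt(26)/(52*Abs(u)).
At (u, v) = (6, pi/2): H = 5*sqrt(26)/312.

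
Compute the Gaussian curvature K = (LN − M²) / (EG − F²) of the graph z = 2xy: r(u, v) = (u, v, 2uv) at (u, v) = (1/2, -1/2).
K = -4/9

Coefficients of the first fundamental form: E = 4*v^2 + 1, F = 4*u*v, G = 4*u^2 + 1.
Coefficients of the second fundamental form: L = 0, M = 2/sqrt(4*u^2 + 4*v^2 + 1), N = 0.
Assemble K = (LN − M²)/(EG − F²) = -4/(16*u^4 + 32*u^2*v^2 + 8*u^2 + 16*v^4 + 8*v^2 + 1). At (u, v) = (1/2, -1/2): K = -4/9.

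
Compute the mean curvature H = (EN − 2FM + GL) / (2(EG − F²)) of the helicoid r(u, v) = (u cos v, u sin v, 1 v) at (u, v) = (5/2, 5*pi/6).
H = 0

With E = 1, F = 0, G = u^2 + 1, L = 0, M = -1/sqrt(u^2 + 1), N = 0, assemble
  H = (EN − 2FM + GL) / (2(EG − F²)) = 0.
At (u, v) = (5/2, 5*pi/6): H = 0.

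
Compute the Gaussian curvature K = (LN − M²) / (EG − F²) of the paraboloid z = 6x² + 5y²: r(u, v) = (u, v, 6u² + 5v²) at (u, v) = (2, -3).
K = 120/2181529

Coefficients of the first fundamental form: E = 144*u^2 + 1, F = 120*u*v, G = 100*v^2 + 1.
Coefficients of the second fundamental form: L = 12/sqrt(144*u^2 + 100*v^2 + 1), M = 0, N = 10/sqrt(144*u^2 + 100*v^2 + 1).
Assemble K = (LN − M²)/(EG − F²) = 120/(20736*u^4 + 28800*u^2*v^2 + 288*u^2 + 10000*v^4 + 200*v^2 + 1). At (u, v) = (2, -3): K = 120/2181529.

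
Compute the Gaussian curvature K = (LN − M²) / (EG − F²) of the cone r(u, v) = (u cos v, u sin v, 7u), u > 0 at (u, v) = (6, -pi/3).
K = 0

Coefficients of the first fundamental form: E = 50, F = 0, G = u^2.
Coefficients of the second fundamental form: L = 0, M = 0, N = 7*sqrt(2)*u^2/(10*Abs(u)).
Assemble K = (LN − M²)/(EG − F²) = 0. At (u, v) = (6, -pi/3): K = 0.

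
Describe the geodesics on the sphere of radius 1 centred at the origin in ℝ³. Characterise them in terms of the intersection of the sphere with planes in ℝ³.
Geodesics on the sphere of radius 1 are great circles — circles of radius 1 obtained as the intersection of the sphere with planes through the origin (the centre of the sphere).

A curve α(t) of nonzero constant speed on the sphere of radius 1 is a geodesic iff its acceleration α̈ is everywhere normal to the surface, i.e. parallel to the radial vector α(t). Then d/dt(α × α̇) = α̇ × α̇ + α × α̈ = 0, so α × α̇ is a constant vector n ≠ 0 and α(t) · n = 0 for all t: α lies in the plane through the origin with normal n. The intersection of that plane with the sphere is a circle of radius 1 (a great circle). Conversely, a great circle traversed at constant speed has centripetal acceleration pointing at the origin, hence normal to the sphere, so every great circle is a geodesic.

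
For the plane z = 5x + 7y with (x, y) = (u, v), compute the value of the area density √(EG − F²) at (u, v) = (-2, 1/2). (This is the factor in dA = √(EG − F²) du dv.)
√(EG − F²)|_{(-2, 1/2)} = 5*sqrt(3)

E = 26, F = 35, G = 50, so EG − F² = 75. Taking the positive square root: √(EG − F²) = 5*sqrt(3). At (u, v) = (-2, 1/2): 5*sqrt(3).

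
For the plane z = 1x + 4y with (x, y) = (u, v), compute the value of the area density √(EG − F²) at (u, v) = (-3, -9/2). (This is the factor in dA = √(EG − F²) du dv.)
√(EG − F²)|_{(-3, -9/2)} = 3*sqrt(2)

E = 2, F = 4, G = 17, so EG − F² = 18. Taking the positive square root: √(EG − F²) = 3*sqrt(2). At (u, v) = (-3, -9/2): 3*sqrt(2).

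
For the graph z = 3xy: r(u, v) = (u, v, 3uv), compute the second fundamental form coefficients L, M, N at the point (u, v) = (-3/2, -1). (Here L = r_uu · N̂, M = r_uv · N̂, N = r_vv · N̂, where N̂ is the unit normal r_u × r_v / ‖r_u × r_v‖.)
L = 0;  M = 6/11;  N = 0

Compute the unit normal N̂(u, v) = (-3*v/sqrt(9*u^2 + 9*v^2 + 1), -3*u/sqrt(9*u^2 + 9*v^2 + 1), 1/sqrt(9*u^2 + 9*v^2 + 1)), and the second partials r_uu, r_uv, r_vv. Take dot products:
  L(u, v) = r_uu · N̂ = 0,
  M(u, v) = r_uv · N̂ = 3/sqrt(9*u^2 + 9*v^2 + 1),
  N(u, v) = r_vv · N̂ = 0.
Evaluating at (u, v) = (-3/2, -1):
  L = 0, M = 6/11, N = 0.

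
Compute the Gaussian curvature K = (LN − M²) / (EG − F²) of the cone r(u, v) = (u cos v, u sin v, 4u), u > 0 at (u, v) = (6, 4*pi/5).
K = 0

Coefficients of the first fundamental form: E = 17, F = 0, G = u^2.
Coefficients of the second fundamental form: L = 0, M = 0, N = 4*sqrt(17)*u^2/(17*Abs(u)).
Assemble K = (LN − M²)/(EG − F²) = 0. At (u, v) = (6, 4*pi/5): K = 0.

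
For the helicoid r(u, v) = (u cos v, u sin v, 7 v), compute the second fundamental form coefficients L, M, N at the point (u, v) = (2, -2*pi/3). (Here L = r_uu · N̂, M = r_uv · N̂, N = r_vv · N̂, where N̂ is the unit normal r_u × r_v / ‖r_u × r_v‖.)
L = 0;  M = -7*sqrt(53)/53;  N = 0

Compute the unit normal N̂(u, v) = (7*sin(v)/sqrt(u^2 + 49), -7*cos(v)/sqrt(u^2 + 49), u/sqrt(u^2 + 49)), and the second partials r_uu, r_uv, r_vv. Take dot products:
  L(u, v) = r_uu · N̂ = 0,
  M(u, v) = r_uv · N̂ = -7/sqrt(u^2 + 49),
  N(u, v) = r_vv · N̂ = 0.
Evaluating at (u, v) = (2, -2*pi/3):
  L = 0, M = -7*sqrt(53)/53, N = 0.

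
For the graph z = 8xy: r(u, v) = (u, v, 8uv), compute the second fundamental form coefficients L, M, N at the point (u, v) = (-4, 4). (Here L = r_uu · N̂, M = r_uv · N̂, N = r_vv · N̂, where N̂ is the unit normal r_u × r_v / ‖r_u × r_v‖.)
L = 0;  M = 8*sqrt(2049)/2049;  N = 0

Compute the unit normal N̂(u, v) = (-8*v/sqrt(64*u^2 + 64*v^2 + 1), -8*u/sqrt(64*u^2 + 64*v^2 + 1), 1/sqrt(64*u^2 + 64*v^2 + 1)), and the second partials r_uu, r_uv, r_vv. Take dot products:
  L(u, v) = r_uu · N̂ = 0,
  M(u, v) = r_uv · N̂ = 8/sqrt(64*u^2 + 64*v^2 + 1),
  N(u, v) = r_vv · N̂ = 0.
Evaluating at (u, v) = (-4, 4):
  L = 0, M = 8*sqrt(2049)/2049, N = 0.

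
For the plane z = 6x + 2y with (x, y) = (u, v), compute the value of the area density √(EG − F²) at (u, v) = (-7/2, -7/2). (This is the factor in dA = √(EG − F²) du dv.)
√(EG − F²)|_{(-7/2, -7/2)} = sqrt(41)

E = 37, F = 12, G = 5, so EG − F² = 41. Taking the positive square root: √(EG − F²) = sqrt(41). At (u, v) = (-7/2, -7/2): sqrt(41).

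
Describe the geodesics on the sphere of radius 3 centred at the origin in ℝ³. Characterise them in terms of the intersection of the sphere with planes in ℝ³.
Geodesics on the sphere of radius 3 are great circles — circles of radius 3 obtained as the intersection of the sphere with planes through the origin (the centre of the sphere).

A curve α(t) of nonzero constant speed on the sphere of radius 3 is a geodesic iff its acceleration α̈ is everywhere normal to the surface, i.e. parallel to the radial vector α(t). Then d/dt(α × α̇) = α̇ × α̇ + α × α̈ = 0, so α × α̇ is a constant vector n ≠ 0 and α(t) · n = 0 for all t: α lies in the plane through the origin with normal n. The intersection of that plane with the sphere is a circle of radius 3 (a great circle). Conversely, a great circle traversed at constant speed has centripetal acceleration pointing at the origin, hence normal to the sphere, so every great circle is a geodesic.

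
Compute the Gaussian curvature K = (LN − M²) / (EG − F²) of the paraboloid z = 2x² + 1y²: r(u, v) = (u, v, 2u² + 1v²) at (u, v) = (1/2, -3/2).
K = 2/49

Coefficients of the first fundamental form: E = 16*u^2 + 1, F = 8*u*v, G = 4*v^2 + 1.
Coefficients of the second fundamental form: L = 4/sqrt(16*u^2 + 4*v^2 + 1), M = 0, N = 2/sqrt(16*u^2 + 4*v^2 + 1).
Assemble K = (LN − M²)/(EG − F²) = 8/(256*u^4 + 128*u^2*v^2 + 32*u^2 + 16*v^4 + 8*v^2 + 1). At (u, v) = (1/2, -3/2): K = 2/49.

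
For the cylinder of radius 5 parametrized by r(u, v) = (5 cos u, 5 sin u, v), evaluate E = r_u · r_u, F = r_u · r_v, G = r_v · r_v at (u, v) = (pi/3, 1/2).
E = 25;  F = 0;  G = 1

Partials: r_u = (-5*sin(u), 5*cos(u), 0), r_v = (0, 0, 1). As functions of (u, v):
  E = r_u · r_u = 25,
  F = r_u · r_v = 0,
  G = r_v · r_v = 1.
Evaluating at (u, v) = (pi/3, 1/2): E = 25, F = 0, G = 1.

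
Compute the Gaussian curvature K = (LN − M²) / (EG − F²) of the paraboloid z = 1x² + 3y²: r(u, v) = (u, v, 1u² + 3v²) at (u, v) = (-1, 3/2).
K = 3/1849

Coefficients of the first fundamental form: E = 4*u^2 + 1, F = 12*u*v, G = 36*v^2 + 1.
Coefficients of the second fundamental form: L = 2/sqrt(4*u^2 + 36*v^2 + 1), M = 0, N = 6/sqrt(4*u^2 + 36*v^2 + 1).
Assemble K = (LN − M²)/(EG − F²) = 12/(16*u^4 + 288*u^2*v^2 + 8*u^2 + 1296*v^4 + 72*v^2 + 1). At (u, v) = (-1, 3/2): K = 3/1849.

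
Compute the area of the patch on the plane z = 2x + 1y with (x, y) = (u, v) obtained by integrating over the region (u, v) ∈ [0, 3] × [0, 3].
Area = 9*sqrt(6)

Area = ∫∫ √(EG − F²) du dv with √(EG − F²) = sqrt(6). Integrating over [0, 3] × [0, 3] gives 9*sqrt(6).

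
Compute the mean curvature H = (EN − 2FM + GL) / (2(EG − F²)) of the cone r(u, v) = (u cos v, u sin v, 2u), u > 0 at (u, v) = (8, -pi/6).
H = sqrt(5)/40

With E = 5, F = 0, G = u^2, L = 0, M = 0, N = 2*sqrt(5)*u^2/(5*Abs(u)), assemble
  H = (EN − 2FM + GL) / (2(EG − F²)) = sqrt(5)/(5*Abs(u)).
At (u, v) = (8, -pi/6): H = sqrt(5)/40.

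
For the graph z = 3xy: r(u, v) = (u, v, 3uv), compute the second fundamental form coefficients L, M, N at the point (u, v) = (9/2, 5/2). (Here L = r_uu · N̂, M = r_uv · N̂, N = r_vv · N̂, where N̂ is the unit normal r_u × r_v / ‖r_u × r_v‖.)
L = 0;  M = 3*sqrt(958)/479;  N = 0

Compute the unit normal N̂(u, v) = (-3*v/sqrt(9*u^2 + 9*v^2 + 1), -3*u/sqrt(9*u^2 + 9*v^2 + 1), 1/sqrt(9*u^2 + 9*v^2 + 1)), and the second partials r_uu, r_uv, r_vv. Take dot products:
  L(u, v) = r_uu · N̂ = 0,
  M(u, v) = r_uv · N̂ = 3/sqrt(9*u^2 + 9*v^2 + 1),
  N(u, v) = r_vv · N̂ = 0.
Evaluating at (u, v) = (9/2, 5/2):
  L = 0, M = 3*sqrt(958)/479, N = 0.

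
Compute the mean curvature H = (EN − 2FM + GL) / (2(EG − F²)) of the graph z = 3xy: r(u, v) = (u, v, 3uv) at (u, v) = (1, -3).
H = 81*sqrt(91)/8281

With E = 9*v^2 + 1, F = 9*u*v, G = 9*u^2 + 1, L = 0, M = 3/sqrt(9*u^2 + 9*v^2 + 1), N = 0, assemble
  H = (EN − 2FM + GL) / (2(EG − F²)) = -27*u*v/(9*u^2 + 9*v^2 + 1)^(3/2).
At (u, v) = (1, -3): H = 81*sqrt(91)/8281.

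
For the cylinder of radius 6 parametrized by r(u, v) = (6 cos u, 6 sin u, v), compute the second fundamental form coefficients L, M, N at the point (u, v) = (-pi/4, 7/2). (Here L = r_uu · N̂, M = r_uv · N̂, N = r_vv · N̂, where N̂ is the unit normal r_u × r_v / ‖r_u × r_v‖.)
L = -6;  M = 0;  N = 0

Compute the unit normal N̂(u, v) = (cos(u), sin(u), 0), and the second partials r_uu, r_uv, r_vv. Take dot products:
  L(u, v) = r_uu · N̂ = -6,
  M(u, v) = r_uv · N̂ = 0,
  N(u, v) = r_vv · N̂ = 0.
Evaluating at (u, v) = (-pi/4, 7/2):
  L = -6, M = 0, N = 0.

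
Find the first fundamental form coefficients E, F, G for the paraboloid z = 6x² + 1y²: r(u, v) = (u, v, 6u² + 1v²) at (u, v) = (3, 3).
E = 1297;  F = 216;  G = 37

Partials: r_u = (1, 0, 12*u), r_v = (0, 1, 2*v). As functions of (u, v):
  E = r_u · r_u = 144*u^2 + 1,
  F = r_u · r_v = 24*u*v,
  G = r_v · r_v = 4*v^2 + 1.
Evaluating at (u, v) = (3, 3): E = 1297, F = 216, G = 37.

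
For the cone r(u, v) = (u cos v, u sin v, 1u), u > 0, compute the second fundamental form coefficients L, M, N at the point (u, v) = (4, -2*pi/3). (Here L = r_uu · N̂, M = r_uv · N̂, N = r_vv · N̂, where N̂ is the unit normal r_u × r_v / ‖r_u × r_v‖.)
L = 0;  M = 0;  N = 2*sqrt(2)

Compute the unit normal N̂(u, v) = (-sqrt(2)*u*cos(v)/(2*Abs(u)), -sqrt(2)*u*sin(v)/(2*Abs(u)), sqrt(2)*u/(2*Abs(u))), and the second partials r_uu, r_uv, r_vv. Take dot products:
  L(u, v) = r_uu · N̂ = 0,
  M(u, v) = r_uv · N̂ = 0,
  N(u, v) = r_vv · N̂ = sqrt(2)*u^2/(2*Abs(u)).
Evaluating at (u, v) = (4, -2*pi/3):
  L = 0, M = 0, N = 2*sqrt(2).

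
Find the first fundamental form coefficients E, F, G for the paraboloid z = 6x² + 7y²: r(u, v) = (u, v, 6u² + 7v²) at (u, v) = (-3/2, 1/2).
E = 325;  F = -126;  G = 50

Partials: r_u = (1, 0, 12*u), r_v = (0, 1, 14*v). As functions of (u, v):
  E = r_u · r_u = 144*u^2 + 1,
  F = r_u · r_v = 168*u*v,
  G = r_v · r_v = 196*v^2 + 1.
Evaluating at (u, v) = (-3/2, 1/2): E = 325, F = -126, G = 50.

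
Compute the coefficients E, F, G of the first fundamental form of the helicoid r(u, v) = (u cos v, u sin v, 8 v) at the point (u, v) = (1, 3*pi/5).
E = 1;  F = 0;  G = 65

Partials: r_u = (cos(v), sin(v), 0), r_v = (-u*sin(v), u*cos(v), 8). As functions of (u, v):
  E = r_u · r_u = 1,
  F = r_u · r_v = 0,
  G = r_v · r_v = u^2 + 64.
Evaluating at (u, v) = (1, 3*pi/5): E = 1, F = 0, G = 65.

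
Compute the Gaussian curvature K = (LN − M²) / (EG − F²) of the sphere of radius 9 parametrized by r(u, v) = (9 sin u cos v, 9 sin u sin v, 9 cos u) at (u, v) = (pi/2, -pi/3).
K = 1/81

Coefficients of the first fundamental form: E = 81, F = 0, G = 81*sin(u)^2.
Coefficients of the second fundamental form: L = -9*sin(u)/Abs(sin(u)), M = 0, N = -9*sin(u)^3/Abs(sin(u)).
Assemble K = (LN − M²)/(EG − F²) = 1/81. At (u, v) = (pi/2, -pi/3): K = 1/81.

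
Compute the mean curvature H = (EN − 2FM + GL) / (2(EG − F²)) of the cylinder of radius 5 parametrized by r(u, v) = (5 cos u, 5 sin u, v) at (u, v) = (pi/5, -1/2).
H = -1/10

With E = 25, F = 0, G = 1, L = -5, M = 0, N = 0, assemble
  H = (EN − 2FM + GL) / (2(EG − F²)) = -1/10.
At (u, v) = (pi/5, -1/2): H = -1/10.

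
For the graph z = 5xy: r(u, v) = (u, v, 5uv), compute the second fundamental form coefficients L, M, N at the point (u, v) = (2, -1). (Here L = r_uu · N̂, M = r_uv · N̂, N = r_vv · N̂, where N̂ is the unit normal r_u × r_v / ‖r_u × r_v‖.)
L = 0;  M = 5*sqrt(14)/42;  N = 0

Compute the unit normal N̂(u, v) = (-5*v/sqrt(25*u^2 + 25*v^2 + 1), -5*u/sqrt(25*u^2 + 25*v^2 + 1), 1/sqrt(25*u^2 + 25*v^2 + 1)), and the second partials r_uu, r_uv, r_vv. Take dot products:
  L(u, v) = r_uu · N̂ = 0,
  M(u, v) = r_uv · N̂ = 5/sqrt(25*u^2 + 25*v^2 + 1),
  N(u, v) = r_vv · N̂ = 0.
Evaluating at (u, v) = (2, -1):
  L = 0, M = 5*sqrt(14)/42, N = 0.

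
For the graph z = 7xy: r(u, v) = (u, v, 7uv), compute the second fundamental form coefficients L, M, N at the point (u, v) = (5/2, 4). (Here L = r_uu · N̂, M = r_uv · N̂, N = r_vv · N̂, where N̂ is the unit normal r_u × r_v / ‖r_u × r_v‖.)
L = 0;  M = 14*sqrt(485)/1455;  N = 0

Compute the unit normal N̂(u, v) = (-7*v/sqrt(49*u^2 + 49*v^2 + 1), -7*u/sqrt(49*u^2 + 49*v^2 + 1), 1/sqrt(49*u^2 + 49*v^2 + 1)), and the second partials r_uu, r_uv, r_vv. Take dot products:
  L(u, v) = r_uu · N̂ = 0,
  M(u, v) = r_uv · N̂ = 7/sqrt(49*u^2 + 49*v^2 + 1),
  N(u, v) = r_vv · N̂ = 0.
Evaluating at (u, v) = (5/2, 4):
  L = 0, M = 14*sqrt(485)/1455, N = 0.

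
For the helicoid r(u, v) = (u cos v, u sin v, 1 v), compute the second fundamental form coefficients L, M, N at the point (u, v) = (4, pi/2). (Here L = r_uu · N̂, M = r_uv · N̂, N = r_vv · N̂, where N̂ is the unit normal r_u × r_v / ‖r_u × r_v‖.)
L = 0;  M = -sqrt(17)/17;  N = 0

Compute the unit normal N̂(u, v) = (sin(v)/sqrt(u^2 + 1), -cos(v)/sqrt(u^2 + 1), u/sqrt(u^2 + 1)), and the second partials r_uu, r_uv, r_vv. Take dot products:
  L(u, v) = r_uu · N̂ = 0,
  M(u, v) = r_uv · N̂ = -1/sqrt(u^2 + 1),
  N(u, v) = r_vv · N̂ = 0.
Evaluating at (u, v) = (4, pi/2):
  L = 0, M = -sqrt(17)/17, N = 0.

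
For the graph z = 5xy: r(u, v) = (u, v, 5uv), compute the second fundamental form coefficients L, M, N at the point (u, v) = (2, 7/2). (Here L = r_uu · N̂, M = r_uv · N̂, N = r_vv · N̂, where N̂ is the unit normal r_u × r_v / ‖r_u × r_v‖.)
L = 0;  M = 10*sqrt(181)/543;  N = 0

Compute the unit normal N̂(u, v) = (-5*v/sqrt(25*u^2 + 25*v^2 + 1), -5*u/sqrt(25*u^2 + 25*v^2 + 1), 1/sqrt(25*u^2 + 25*v^2 + 1)), and the second partials r_uu, r_uv, r_vv. Take dot products:
  L(u, v) = r_uu · N̂ = 0,
  M(u, v) = r_uv · N̂ = 5/sqrt(25*u^2 + 25*v^2 + 1),
  N(u, v) = r_vv · N̂ = 0.
Evaluating at (u, v) = (2, 7/2):
  L = 0, M = 10*sqrt(181)/543, N = 0.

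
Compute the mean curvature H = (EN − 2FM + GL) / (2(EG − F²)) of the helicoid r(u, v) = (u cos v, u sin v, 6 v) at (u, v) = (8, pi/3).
H = 0

With E = 1, F = 0, G = u^2 + 36, L = 0, M = -6/sqrt(u^2 + 36), N = 0, assemble
  H = (EN − 2FM + GL) / (2(EG − F²)) = 0.
At (u, v) = (8, pi/3): H = 0.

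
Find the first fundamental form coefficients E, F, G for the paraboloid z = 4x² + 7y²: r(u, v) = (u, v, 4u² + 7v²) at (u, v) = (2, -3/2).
E = 257;  F = -336;  G = 442

Partials: r_u = (1, 0, 8*u), r_v = (0, 1, 14*v). As functions of (u, v):
  E = r_u · r_u = 64*u^2 + 1,
  F = r_u · r_v = 112*u*v,
  G = r_v · r_v = 196*v^2 + 1.
Evaluating at (u, v) = (2, -3/2): E = 257, F = -336, G = 442.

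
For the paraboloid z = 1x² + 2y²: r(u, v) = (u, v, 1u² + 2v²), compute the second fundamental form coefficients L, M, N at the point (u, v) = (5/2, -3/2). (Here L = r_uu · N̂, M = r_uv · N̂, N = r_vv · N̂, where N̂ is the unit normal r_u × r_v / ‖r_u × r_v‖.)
L = sqrt(62)/31;  M = 0;  N = 2*sqrt(62)/31

Compute the unit normal N̂(u, v) = (-2*u/sqrt(4*u^2 + 16*v^2 + 1), -4*v/sqrt(4*u^2 + 16*v^2 + 1), 1/sqrt(4*u^2 + 16*v^2 + 1)), and the second partials r_uu, r_uv, r_vv. Take dot products:
  L(u, v) = r_uu · N̂ = 2/sqrt(4*u^2 + 16*v^2 + 1),
  M(u, v) = r_uv · N̂ = 0,
  N(u, v) = r_vv · N̂ = 4/sqrt(4*u^2 + 16*v^2 + 1).
Evaluating at (u, v) = (5/2, -3/2):
  L = sqrt(62)/31, M = 0, N = 2*sqrt(62)/31.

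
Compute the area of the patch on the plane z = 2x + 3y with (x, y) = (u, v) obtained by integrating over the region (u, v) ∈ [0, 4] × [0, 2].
Area = 8*sqrt(14)

Area = ∫∫ √(EG − F²) du dv with √(EG − F²) = sqrt(14). Integrating over [0, 4] × [0, 2] gives 8*sqrt(14).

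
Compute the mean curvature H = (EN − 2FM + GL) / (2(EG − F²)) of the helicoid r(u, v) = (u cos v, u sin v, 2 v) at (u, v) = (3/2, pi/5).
H = 0

With E = 1, F = 0, G = u^2 + 4, L = 0, M = -2/sqrt(u^2 + 4), N = 0, assemble
  H = (EN − 2FM + GL) / (2(EG − F²)) = 0.
At (u, v) = (3/2, pi/5): H = 0.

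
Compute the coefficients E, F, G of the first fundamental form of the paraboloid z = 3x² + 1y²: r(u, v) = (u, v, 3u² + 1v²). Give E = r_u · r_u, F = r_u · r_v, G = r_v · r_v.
E = 36*u^2 + 1;  F = 12*u*v;  G = 4*v^2 + 1

Compute partials: r_u = (1, 0, 6*u), r_v = (0, 1, 2*v). Then
  E = r_u · r_u = 36*u^2 + 1,
  F = r_u · r_v = 12*u*v,
  G = r_v · r_v = 4*v^2 + 1.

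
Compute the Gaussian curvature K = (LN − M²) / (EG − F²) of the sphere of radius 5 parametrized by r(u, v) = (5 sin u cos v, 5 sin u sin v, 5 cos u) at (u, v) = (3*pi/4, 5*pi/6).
K = 1/25

Coefficients of the first fundamental form: E = 25, F = 0, G = 25*sin(u)^2.
Coefficients of the second fundamental form: L = -5*sin(u)/Abs(sin(u)), M = 0, N = -5*sin(u)^3/Abs(sin(u)).
Assemble K = (LN − M²)/(EG − F²) = 1/25. At (u, v) = (3*pi/4, 5*pi/6): K = 1/25.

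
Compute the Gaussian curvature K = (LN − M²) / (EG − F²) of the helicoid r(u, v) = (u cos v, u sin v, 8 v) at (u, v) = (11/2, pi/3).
K = -1024/142129

Coefficients of the first fundamental form: E = 1, F = 0, G = u^2 + 64.
Coefficients of the second fundamental form: L = 0, M = -8/sqrt(u^2 + 64), N = 0.
Assemble K = (LN − M²)/(EG − F²) = -64/(u^2 + 64)^2. At (u, v) = (11/2, pi/3): K = -1024/142129.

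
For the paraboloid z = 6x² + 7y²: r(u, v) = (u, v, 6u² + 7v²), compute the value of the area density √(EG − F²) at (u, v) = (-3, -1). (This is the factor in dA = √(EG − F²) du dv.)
√(EG − F²)|_{(-3, -1)} = sqrt(1493)

E = 144*u^2 + 1, F = 168*u*v, G = 196*v^2 + 1, so EG − F² = 144*u^2 + 196*v^2 + 1. Taking the positive square root: √(EG − F²) = sqrt(144*u^2 + 196*v^2 + 1). At (u, v) = (-3, -1): sqrt(1493).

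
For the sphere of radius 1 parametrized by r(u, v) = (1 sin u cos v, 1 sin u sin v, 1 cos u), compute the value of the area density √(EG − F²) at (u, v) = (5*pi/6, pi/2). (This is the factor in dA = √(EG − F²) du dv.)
√(EG − F²)|_{(5*pi/6, pi/2)} = 1/2

E = 1, F = 0, G = sin(u)^2, so EG − F² = sin(u)^2. Taking the positive square root: √(EG − F²) = Abs(sin(u)). At (u, v) = (5*pi/6, pi/2): 1/2.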